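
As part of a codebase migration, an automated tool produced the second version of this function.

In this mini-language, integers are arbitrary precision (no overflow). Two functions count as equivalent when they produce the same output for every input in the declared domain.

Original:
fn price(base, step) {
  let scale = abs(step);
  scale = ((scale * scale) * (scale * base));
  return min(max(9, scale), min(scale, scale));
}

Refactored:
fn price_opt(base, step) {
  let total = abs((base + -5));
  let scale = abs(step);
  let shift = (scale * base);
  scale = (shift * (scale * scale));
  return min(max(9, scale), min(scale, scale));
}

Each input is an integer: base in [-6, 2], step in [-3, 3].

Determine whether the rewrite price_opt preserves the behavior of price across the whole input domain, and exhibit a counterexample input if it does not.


The two are interchangeable: statement counts differ, and constant usage differs, and min/max/abs usage differs, and arithmetic usage differs, and local variable names differ, and every declared input agrees.
Spot check at base=0, step=-3 — price: scale becomes 3; next scale becomes 0; next final value 0. price_opt: total becomes 5; next scale becomes 3; next shift becomes 0; next scale becomes 0; next final value 0. Both give 0.
An exhaustive pass over the 63 declared inputs shows identical outputs.
verdict: equivalent


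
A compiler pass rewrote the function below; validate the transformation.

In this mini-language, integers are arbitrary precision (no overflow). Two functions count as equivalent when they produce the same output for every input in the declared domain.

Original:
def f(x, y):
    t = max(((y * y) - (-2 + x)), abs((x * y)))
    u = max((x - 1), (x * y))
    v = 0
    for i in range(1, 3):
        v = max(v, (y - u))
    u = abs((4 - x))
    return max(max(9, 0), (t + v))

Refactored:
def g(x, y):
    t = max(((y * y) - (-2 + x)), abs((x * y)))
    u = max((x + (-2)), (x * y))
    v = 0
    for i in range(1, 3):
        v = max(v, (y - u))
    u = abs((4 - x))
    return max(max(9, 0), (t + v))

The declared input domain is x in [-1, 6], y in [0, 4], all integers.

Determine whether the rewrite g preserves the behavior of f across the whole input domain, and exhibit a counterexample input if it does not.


Evaluate both at x=-1, y=3.
f: t becomes 12; next u becomes -2; next v becomes 0; next at i=1:; next v becomes 5; next at i=2:; next v becomes 5; next u becomes 5; next final value 17
g: t becomes 12; next u becomes -3; next v becomes 0; next at i=1:; next v becomes 6; next at i=2:; next v becomes 6; next u becomes 5; next final value 18
17 and 18 differ, so these are not the same function on this domain.
verdict: not equivalent; witness: x=-1, y=3


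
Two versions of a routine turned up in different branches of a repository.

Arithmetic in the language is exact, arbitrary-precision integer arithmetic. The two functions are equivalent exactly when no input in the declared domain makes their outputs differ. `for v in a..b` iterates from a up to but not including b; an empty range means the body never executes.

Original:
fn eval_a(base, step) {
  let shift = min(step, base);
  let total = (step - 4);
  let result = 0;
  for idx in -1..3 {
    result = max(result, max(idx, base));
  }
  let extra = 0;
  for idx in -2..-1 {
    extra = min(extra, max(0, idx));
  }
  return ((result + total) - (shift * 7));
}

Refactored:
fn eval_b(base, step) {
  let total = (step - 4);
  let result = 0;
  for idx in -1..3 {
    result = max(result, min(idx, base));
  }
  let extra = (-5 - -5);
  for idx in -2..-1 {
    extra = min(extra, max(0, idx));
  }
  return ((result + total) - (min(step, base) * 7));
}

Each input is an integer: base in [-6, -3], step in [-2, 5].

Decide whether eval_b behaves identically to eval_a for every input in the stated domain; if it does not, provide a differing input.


Evaluate both at base=-6, step=-2.
eval_a: shift := -6 | total := -6 | result := 0 | iter idx=-1: | result := 0 | iter idx=0: | result := 0 | iter idx=1: | result := 1 | iter idx=2: | result := 2 | extra := 0 | iter idx=-2: | extra := 0 | result 38
eval_b: total := -6 | result := 0 | iter idx=-1: | result := 0 | iter idx=0: | result := 0 | iter idx=1: | result := 0 | iter idx=2: | result := 0 | extra := 0 | iter idx=-2: | extra := 0 | result 36
38 != 36, so the rewrite changes behavior.
verdict: not equivalent; witness: base=-6, step=-2


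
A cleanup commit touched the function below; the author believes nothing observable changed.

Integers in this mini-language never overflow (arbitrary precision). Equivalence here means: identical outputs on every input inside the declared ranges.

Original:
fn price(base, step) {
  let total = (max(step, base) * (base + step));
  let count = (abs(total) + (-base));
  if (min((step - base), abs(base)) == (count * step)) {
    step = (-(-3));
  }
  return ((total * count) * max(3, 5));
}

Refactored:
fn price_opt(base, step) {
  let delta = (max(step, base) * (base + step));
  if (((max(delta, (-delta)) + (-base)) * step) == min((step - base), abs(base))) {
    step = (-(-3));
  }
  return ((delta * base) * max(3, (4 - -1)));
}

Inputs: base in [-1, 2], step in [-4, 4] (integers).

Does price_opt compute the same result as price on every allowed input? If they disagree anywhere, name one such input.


Not equivalent: base=-1, step=-4 separates them (150 vs -25).
price: total becomes 5; next count becomes 6; next (min((step - base), abs(base)) == (count * step)) evaluates to false; next final value 150
price_opt: delta becomes 5; next (((max(delta, (-delta)) + (-base)) * step) == min((step - base), abs(base))) evaluates to false; next final value -25
verdict: not equivalent; witness: base=-1, step=-4


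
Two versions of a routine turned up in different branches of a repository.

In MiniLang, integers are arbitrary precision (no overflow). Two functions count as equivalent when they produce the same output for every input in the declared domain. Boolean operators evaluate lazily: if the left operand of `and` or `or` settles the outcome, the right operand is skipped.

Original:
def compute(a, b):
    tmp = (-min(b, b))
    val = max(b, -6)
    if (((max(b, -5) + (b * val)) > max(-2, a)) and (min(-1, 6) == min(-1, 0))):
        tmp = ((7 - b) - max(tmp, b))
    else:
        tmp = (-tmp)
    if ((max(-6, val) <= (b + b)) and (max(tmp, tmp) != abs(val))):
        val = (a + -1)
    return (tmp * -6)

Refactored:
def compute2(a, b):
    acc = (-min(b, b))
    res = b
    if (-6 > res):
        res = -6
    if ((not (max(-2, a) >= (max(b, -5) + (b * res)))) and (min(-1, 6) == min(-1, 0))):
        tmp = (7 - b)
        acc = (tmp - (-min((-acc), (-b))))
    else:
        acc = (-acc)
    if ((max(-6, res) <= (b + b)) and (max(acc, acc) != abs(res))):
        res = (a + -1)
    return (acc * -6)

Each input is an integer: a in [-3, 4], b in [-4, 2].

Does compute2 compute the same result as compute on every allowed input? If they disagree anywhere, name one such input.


Comparing the listings, the differences include: comparison usage differs; constant usage differs; min/max/abs usage differs; statement counts differ; boolean connective usage differs; local variable names differ; branching structure differs.
One worked example (a=4, b=1) — compute: tmp=-1, then val=1, then (((max(b, -5) + (b * val)) > max(-2, a)) and (min(-1, 6) == min(-1, 0))) is false, then tmp=1, then ((max(-6, val) <= (b + b)) and (max(tmp, tmp) != abs(val))) is false, then returns -6; compute2: acc=-1, then res=1, then (-6 > res) is false, then ((not (max(-2, a) >= (max(b, -5) + (b * res)))) and (min(-1, 6) == min(-1, 0))) is false, then acc=1, then ((max(-6, res) <= (b + b)) and (max(acc, acc) != abs(res))) is false, then returns -6; agreement on -6.
An exhaustive pass over the 56 declared inputs shows identical outputs.
verdict: equivalent


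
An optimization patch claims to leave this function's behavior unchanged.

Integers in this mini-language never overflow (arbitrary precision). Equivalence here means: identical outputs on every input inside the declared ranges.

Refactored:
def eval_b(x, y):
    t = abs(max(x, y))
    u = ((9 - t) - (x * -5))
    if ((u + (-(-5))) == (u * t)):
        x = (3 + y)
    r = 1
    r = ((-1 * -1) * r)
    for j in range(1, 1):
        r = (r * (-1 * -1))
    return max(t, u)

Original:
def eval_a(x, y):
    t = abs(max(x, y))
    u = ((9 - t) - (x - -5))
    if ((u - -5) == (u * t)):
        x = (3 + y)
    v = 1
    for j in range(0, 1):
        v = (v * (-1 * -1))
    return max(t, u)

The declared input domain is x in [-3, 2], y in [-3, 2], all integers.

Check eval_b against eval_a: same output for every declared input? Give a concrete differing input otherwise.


Consider the input x=-3, y=-3.
eval_a: t = 3; u = 4; ((u - -5) == (u * t)) -> false; v = 1; [j=0]; v = 1; return 4
eval_b: t = 3; u = -9; ((u + (-(-5))) == (u * t)) -> false; r = 1; r = 1; the j loop: no iterations; return 3
4 against 3: the behavior changed.
verdict: not equivalent; witness: x=-3, y=-3


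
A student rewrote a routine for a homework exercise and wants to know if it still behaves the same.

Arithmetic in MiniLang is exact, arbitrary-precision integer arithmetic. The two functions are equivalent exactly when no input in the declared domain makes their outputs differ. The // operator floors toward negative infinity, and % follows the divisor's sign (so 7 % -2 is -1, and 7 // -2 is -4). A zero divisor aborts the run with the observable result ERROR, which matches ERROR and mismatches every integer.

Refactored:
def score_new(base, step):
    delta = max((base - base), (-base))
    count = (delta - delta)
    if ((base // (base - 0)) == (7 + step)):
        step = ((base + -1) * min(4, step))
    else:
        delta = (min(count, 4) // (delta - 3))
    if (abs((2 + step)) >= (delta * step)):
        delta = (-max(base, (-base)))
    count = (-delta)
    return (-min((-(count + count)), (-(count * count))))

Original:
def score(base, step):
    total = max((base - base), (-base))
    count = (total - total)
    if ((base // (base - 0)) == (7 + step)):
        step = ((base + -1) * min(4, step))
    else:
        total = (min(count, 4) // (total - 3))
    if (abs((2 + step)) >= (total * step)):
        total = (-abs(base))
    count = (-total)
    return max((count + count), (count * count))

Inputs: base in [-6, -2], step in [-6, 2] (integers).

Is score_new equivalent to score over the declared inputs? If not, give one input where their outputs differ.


The two versions differ — the changes include local variable names differ, and min/max/abs usage differs.
Tracing base=-2, step=-6: score: total becomes 2; next count becomes 0; next ((base // (base - 0)) == (7 + step)) evaluates to true; next step becomes 18; next (abs((2 + step)) >= (total * step)) evaluates to false; next count becomes -2; next final value 4 | score_new: delta becomes 2; next count becomes 0; next ((base // (base - 0)) == (7 + step)) evaluates to true; next step becomes 18; next (abs((2 + step)) >= (delta * step)) evaluates to false; next count becomes -2; next final value 4 — matching result 4.
Across all 45 domain points the two functions coincide.
verdict: equivalent


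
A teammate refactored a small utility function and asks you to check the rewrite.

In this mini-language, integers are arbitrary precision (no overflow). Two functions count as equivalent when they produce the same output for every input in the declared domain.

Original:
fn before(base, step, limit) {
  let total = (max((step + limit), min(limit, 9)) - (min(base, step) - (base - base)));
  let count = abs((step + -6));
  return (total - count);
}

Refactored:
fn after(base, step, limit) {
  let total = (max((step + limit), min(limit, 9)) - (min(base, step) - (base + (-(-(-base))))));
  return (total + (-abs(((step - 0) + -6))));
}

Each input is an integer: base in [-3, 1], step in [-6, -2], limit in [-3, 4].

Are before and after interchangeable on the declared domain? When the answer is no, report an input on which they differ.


Changes here: statement counts differ; and local variable names differ; and arithmetic usage differs; and constant usage differs; the full 200-point sweep finds no disagreement.
verdict: equivalent


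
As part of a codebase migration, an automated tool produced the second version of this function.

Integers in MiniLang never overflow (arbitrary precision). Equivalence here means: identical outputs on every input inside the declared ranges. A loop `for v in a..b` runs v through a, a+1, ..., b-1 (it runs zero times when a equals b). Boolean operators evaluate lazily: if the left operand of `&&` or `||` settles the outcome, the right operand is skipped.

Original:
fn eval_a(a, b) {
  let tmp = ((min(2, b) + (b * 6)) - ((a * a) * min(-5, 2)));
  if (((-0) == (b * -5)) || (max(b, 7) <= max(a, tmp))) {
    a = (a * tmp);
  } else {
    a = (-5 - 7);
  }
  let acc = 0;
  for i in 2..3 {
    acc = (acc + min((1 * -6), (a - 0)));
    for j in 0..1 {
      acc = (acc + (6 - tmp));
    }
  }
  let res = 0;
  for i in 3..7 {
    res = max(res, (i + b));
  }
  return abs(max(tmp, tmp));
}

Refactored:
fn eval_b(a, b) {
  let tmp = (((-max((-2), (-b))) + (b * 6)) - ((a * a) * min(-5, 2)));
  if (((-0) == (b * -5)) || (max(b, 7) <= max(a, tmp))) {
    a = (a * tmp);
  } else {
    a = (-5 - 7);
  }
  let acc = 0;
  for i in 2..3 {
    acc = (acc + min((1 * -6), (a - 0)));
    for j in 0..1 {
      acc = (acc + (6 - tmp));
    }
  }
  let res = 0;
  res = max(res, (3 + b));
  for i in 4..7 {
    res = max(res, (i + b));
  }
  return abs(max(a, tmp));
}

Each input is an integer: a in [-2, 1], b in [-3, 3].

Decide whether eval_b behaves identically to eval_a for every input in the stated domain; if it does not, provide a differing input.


Run the pair on a=-1, b=-3.
eval_a: tmp = -16; (((-0) == (b * -5)) || (max(b, 7) <= max(a, tmp))) -> false; a = -12; acc = 0; [i=2]; acc = -12; [j=0]; acc = 10; res = 0; [i=3]; res = 0; [i=4]; res = 1; [i=5]; res = 2; [i=6]; res = 3; return 16
eval_b: tmp = -16; (((-0) == (b * -5)) || (max(b, 7) <= max(a, tmp))) -> false; a = -12; acc = 0; [i=2]; acc = -12; [j=0]; acc = 10; res = 0; res = 0; [i=4]; res = 1; [i=5]; res = 2; [i=6]; res = 3; return 12
16 != 12, so the rewrite changes behavior.
verdict: not equivalent; witness: a=-1, b=-3


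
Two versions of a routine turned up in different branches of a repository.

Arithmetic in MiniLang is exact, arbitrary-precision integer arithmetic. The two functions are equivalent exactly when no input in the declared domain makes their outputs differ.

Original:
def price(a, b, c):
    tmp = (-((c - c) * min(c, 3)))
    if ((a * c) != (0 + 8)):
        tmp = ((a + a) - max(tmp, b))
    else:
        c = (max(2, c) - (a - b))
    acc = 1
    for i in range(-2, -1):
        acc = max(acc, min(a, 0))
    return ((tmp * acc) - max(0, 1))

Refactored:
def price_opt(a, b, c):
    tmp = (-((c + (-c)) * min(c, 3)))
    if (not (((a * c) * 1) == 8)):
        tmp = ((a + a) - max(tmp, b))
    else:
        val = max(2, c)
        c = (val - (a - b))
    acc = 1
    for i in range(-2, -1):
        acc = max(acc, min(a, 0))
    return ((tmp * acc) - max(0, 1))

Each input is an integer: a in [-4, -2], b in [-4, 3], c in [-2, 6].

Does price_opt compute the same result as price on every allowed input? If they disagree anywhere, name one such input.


The two versions differ — the changes include comparison usage differs, and arithmetic usage differs, and statement counts differ, and constant usage differs, and local variable names differ, and boolean connective usage differs.
One worked example (a=-3, b=-3, c=5) — price: tmp := 0 | ((a * c) != (0 + 8)): true | tmp := -6 | acc := 1 | iter i=-2: | acc := 1 | result -7; price_opt: tmp := 0 | (not (((a * c) * 1) == 8)): true | tmp := -6 | acc := 1 | iter i=-2: | acc := 1 | result -7; agreement on -7.
An exhaustive pass over the 216 declared inputs shows identical outputs.
verdict: equivalent


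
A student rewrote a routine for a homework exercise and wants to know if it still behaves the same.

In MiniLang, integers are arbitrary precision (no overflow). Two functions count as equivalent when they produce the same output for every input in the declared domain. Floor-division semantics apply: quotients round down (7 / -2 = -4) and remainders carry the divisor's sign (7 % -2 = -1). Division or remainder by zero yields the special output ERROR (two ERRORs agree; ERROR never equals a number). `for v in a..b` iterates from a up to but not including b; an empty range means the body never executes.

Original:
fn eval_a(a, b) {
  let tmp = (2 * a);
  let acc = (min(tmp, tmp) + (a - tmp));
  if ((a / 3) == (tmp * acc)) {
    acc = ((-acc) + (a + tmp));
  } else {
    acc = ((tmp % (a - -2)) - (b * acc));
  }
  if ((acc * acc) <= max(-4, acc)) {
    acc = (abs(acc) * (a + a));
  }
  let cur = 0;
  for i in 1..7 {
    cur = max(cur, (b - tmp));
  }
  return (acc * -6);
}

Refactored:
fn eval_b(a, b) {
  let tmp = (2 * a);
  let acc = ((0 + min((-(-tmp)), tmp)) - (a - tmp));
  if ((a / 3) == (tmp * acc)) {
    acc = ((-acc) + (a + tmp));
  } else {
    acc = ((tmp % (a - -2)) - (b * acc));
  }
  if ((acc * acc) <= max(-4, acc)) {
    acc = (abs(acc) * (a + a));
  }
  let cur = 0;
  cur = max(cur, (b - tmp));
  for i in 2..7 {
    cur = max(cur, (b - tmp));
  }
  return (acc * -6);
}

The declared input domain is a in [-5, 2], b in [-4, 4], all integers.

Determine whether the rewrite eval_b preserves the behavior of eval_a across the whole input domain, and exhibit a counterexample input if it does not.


Take a=-5, b=-4.
eval_a: tmp = -10; acc = -5; ((a / 3) == (tmp * acc)) -> false; acc = -21; ((acc * acc) <= max(-4, acc)) -> false; cur = 0; [i=1]; cur = 6; [i=2]; cur = 6; [i=3]; cur = 6; [i=4]; cur = 6; [i=5]; cur = 6; [i=6]; cur = 6; return 126
eval_b: tmp = -10; acc = -15; ((a / 3) == (tmp * acc)) -> false; acc = -61; ((acc * acc) <= max(-4, acc)) -> false; cur = 0; cur = 6; [i=2]; cur = 6; [i=3]; cur = 6; [i=4]; cur = 6; [i=5]; cur = 6; [i=6]; cur = 6; return 366
126 and 366 differ, so these are not the same function on this domain.
verdict: not equivalent; witness: a=-5, b=-4


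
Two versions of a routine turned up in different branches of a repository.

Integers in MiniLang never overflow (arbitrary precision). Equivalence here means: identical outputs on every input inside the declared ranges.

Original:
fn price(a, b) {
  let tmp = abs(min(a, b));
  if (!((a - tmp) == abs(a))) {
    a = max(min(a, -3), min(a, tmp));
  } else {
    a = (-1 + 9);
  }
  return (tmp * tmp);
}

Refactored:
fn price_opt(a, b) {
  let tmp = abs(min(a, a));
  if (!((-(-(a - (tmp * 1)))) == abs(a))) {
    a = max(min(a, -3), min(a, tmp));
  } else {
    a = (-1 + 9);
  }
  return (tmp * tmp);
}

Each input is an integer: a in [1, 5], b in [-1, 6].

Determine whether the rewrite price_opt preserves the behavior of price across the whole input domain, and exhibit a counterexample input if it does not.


Run the pair on a=1, b=0.
price: tmp=0, then (!((a - tmp) == abs(a))) is false, then a=8, then returns 0
price_opt: tmp=1, then (!((-(-(a - (tmp * 1)))) == abs(a))) is true, then a=1, then returns 1
0 and 1 differ, so these are not the same function on this domain.
verdict: not equivalent; witness: a=1, b=0


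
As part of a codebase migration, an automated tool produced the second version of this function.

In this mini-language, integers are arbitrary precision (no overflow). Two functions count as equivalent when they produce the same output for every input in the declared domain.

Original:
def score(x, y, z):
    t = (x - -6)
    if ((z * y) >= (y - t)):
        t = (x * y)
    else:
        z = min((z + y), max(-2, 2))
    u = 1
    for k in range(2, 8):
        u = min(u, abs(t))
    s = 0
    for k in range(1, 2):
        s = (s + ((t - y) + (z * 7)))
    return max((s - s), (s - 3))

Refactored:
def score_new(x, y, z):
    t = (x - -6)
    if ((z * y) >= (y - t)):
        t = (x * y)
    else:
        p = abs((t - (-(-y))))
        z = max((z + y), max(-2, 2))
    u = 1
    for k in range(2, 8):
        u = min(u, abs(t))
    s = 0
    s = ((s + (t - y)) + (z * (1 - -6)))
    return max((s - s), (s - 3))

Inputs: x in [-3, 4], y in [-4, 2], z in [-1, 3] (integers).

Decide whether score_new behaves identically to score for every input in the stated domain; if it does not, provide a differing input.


Consider the input x=-3, y=-4, z=2.
score: t=3, then ((z * y) >= (y - t)) is false, then z=-2, then u=1, then (k=2), then u=1, then (k=3), then u=1, then (k=4), then u=1, then (k=5), then u=1, then (k=6), then u=1, then (k=7), then u=1, then s=0, then (k=1), then s=-7, then returns 0
score_new: t=3, then ((z * y) >= (y - t)) is false, then p=7, then z=2, then u=1, then (k=2), then u=1, then (k=3), then u=1, then (k=4), then u=1, then (k=5), then u=1, then (k=6), then u=1, then (k=7), then u=1, then s=0, then s=21, then returns 18
0 vs 18 — the two versions disagree here.
verdict: not equivalent; witness: x=-3, y=-4, z=2


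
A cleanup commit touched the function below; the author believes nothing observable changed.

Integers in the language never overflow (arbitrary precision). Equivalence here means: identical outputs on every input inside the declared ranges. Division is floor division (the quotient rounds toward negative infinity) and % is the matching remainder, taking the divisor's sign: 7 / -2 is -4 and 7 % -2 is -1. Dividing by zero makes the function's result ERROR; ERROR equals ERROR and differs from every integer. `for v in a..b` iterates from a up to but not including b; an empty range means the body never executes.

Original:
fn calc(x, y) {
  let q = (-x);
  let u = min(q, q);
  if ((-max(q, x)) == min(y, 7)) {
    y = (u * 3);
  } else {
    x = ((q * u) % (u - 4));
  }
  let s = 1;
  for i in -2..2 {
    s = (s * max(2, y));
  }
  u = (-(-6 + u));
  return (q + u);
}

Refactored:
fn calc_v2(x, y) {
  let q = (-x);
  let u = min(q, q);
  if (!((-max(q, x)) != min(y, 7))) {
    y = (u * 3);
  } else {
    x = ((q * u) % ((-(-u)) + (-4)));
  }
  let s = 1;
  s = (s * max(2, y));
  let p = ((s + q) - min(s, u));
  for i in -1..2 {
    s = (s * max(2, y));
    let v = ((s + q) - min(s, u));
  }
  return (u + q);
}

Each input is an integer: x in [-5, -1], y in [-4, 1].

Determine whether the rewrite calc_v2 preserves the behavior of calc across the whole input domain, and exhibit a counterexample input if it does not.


Not equivalent: x=-5, y=-4 separates them (6 vs 10).
calc: q := 5 | u := 5 | ((-max(q, x)) == min(y, 7)): false | x := 0 | s := 1 | iter i=-2: | s := 2 | iter i=-1: | s := 4 | iter i=0: | s := 8 | iter i=1: | s := 16 | u := 1 | result 6
calc_v2: q := 5 | u := 5 | (!((-max(q, x)) != min(y, 7))): false | x := 0 | s := 1 | s := 2 | p := 5 | iter i=-1: | s := 4 | v := 5 | iter i=0: | s := 8 | v := 8 | iter i=1: | s := 16 | v := 16 | result 10
verdict: not equivalent; witness: x=-5, y=-4


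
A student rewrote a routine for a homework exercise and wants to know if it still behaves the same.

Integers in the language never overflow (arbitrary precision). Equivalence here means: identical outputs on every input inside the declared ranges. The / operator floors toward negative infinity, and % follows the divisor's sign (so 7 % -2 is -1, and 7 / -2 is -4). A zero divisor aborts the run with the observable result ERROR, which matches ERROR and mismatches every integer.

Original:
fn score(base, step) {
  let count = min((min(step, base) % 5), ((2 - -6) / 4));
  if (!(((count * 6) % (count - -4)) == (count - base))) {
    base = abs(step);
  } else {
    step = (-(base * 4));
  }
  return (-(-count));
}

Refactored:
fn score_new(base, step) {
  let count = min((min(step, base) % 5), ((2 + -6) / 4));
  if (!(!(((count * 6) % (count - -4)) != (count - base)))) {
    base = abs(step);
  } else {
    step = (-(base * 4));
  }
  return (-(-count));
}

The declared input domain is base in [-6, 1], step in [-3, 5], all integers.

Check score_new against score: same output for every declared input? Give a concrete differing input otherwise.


base=-6, step=-3 yields 2 from score but -1 from score_new.
verdict: not equivalent; witness: base=-6, step=-3


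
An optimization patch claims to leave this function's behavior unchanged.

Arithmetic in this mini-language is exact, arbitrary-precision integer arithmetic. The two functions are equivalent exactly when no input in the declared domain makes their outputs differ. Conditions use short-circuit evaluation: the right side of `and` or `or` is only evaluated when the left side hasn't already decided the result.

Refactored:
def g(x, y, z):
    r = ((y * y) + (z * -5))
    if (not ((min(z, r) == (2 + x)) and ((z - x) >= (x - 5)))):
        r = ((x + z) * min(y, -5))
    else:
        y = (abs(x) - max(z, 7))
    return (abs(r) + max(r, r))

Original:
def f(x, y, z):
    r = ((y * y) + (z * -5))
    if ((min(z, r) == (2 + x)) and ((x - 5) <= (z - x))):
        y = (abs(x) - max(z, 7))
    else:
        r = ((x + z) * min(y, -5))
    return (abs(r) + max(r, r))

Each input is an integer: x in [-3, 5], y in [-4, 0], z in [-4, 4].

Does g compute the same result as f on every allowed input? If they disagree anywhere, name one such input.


Although comparison usage differs, boolean connective usage differs, 405/405 inputs agree.
verdict: equivalent


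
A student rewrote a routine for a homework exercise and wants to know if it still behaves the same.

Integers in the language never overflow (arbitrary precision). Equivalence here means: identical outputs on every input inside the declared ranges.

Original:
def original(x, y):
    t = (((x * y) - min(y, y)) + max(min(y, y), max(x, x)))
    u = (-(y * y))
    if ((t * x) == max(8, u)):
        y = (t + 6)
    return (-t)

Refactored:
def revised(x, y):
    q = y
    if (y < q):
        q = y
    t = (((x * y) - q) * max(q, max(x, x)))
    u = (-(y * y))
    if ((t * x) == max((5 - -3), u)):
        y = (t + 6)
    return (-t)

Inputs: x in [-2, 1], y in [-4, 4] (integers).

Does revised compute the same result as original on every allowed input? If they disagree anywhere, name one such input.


Consider the input x=-2, y=-4.
original: t := 10 | u := -16 | ((t * x) == max(8, u)): false | result -10
revised: q := -4 | (y < q): false | t := -24 | u := -16 | ((t * x) == max((5 - -3), u)): false | result 24
-10 and 24 differ, so these are not the same function on this domain.
verdict: not equivalent; witness: x=-2, y=-4


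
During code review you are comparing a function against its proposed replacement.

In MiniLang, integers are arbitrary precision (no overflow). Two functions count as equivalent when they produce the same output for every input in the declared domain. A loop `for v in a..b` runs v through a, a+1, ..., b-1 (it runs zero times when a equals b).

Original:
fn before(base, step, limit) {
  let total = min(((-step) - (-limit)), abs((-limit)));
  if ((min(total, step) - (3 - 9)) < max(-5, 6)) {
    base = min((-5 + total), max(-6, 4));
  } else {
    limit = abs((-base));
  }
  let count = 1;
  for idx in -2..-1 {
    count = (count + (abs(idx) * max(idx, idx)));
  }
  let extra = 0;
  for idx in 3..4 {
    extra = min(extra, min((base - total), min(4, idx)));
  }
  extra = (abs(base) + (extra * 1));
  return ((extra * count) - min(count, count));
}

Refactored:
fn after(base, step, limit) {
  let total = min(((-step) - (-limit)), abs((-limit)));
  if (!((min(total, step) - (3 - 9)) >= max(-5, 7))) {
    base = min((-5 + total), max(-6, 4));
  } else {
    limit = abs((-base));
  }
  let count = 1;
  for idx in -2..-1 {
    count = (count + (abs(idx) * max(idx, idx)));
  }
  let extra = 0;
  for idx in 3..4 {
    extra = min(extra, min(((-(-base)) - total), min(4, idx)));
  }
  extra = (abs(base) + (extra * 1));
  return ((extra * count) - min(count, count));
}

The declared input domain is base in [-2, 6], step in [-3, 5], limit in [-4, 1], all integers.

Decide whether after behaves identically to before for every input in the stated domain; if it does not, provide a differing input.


There is a counterexample at base=1, step=0, limit=0: 0 on one side, 3 on the other.
before: total becomes 0; next ((min(total, step) - (3 - 9)) < max(-5, 6)) evaluates to false; next limit becomes 1; next count becomes 1; next at idx=-2:; next count becomes -3; next extra becomes 0; next at idx=3:; next extra becomes 0; next extra becomes 1; next final value 0
after: total becomes 0; next (!((min(total, step) - (3 - 9)) >= max(-5, 7))) evaluates to true; next base becomes -5; next count becomes 1; next at idx=-2:; next count becomes -3; next extra becomes 0; next at idx=3:; next extra becomes -5; next extra becomes 0; next final value 3
verdict: not equivalent; witness: base=1, step=0, limit=0


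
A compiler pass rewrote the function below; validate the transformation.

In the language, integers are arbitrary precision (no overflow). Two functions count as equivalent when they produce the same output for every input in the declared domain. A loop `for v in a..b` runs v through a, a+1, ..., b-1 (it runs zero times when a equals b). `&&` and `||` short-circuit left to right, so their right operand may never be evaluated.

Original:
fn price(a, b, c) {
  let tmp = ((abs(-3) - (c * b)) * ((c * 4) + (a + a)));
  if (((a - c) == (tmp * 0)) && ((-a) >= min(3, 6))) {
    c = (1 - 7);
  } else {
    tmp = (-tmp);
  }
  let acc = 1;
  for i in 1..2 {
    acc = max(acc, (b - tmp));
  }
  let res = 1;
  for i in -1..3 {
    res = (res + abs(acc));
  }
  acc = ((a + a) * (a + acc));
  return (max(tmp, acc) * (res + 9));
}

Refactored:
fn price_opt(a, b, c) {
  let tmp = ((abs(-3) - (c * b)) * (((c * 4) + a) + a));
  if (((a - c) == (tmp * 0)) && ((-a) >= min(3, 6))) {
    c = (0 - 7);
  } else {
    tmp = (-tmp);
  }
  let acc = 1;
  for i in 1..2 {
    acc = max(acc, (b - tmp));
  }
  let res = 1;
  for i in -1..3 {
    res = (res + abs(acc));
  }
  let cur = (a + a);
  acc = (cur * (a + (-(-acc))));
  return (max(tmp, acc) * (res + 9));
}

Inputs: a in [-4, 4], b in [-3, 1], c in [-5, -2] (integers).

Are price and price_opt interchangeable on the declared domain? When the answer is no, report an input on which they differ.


Equivalent. The edit looks behavioral (`1` became `0`), but over these ranges it never changes the outcome.
An exhaustive pass over the 180 declared inputs shows identical outputs.
One worked example (a=3, b=1, c=-4) — price: tmp=-70, then (((a - c) == (tmp * 0)) && ((-a) >= min(3, 6))) is false, then tmp=70, then acc=1, then (i=1), then acc=1, then res=1, then (i=-1), then res=2, then (i=0), then res=3, then (i=1), then res=4, then (i=2), then res=5, then acc=24, then returns 980; price_opt: tmp=-70, then (((a - c) == (tmp * 0)) && ((-a) >= min(3, 6))) is false, then tmp=70, then acc=1, then (i=1), then acc=1, then res=1, then (i=-1), then res=2, then (i=0), then res=3, then (i=1), then res=4, then (i=2), then res=5, then cur=6, then acc=24, then returns 980; agreement on 980.
verdict: equivalent


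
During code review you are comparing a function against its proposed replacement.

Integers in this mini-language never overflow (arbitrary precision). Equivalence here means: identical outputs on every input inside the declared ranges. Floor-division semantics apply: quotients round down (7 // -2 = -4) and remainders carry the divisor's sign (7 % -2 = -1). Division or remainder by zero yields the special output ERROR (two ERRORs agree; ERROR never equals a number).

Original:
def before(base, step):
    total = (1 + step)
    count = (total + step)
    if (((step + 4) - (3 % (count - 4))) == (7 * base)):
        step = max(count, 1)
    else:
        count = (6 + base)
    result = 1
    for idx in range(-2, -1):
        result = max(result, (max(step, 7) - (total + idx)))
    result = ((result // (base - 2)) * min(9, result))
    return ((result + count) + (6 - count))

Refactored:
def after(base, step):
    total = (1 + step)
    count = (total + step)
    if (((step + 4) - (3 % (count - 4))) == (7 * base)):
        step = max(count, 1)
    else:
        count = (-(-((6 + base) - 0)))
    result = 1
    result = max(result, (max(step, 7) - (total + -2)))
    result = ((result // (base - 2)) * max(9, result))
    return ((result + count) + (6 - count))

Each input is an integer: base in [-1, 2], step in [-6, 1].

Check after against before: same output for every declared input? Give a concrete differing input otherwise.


Not equivalent: base=-1, step=-6 separates them (-39 vs -64).
before: total = -5; count = -11; (((step + 4) - (3 % (count - 4))) == (7 * base)) -> false; count = 5; result = 1; [idx=-2]; result = 14; result = -45; return -39
after: total = -5; count = -11; (((step + 4) - (3 % (count - 4))) == (7 * base)) -> false; count = 5; result = 1; result = 14; result = -70; return -64
verdict: not equivalent; witness: base=-1, step=-6


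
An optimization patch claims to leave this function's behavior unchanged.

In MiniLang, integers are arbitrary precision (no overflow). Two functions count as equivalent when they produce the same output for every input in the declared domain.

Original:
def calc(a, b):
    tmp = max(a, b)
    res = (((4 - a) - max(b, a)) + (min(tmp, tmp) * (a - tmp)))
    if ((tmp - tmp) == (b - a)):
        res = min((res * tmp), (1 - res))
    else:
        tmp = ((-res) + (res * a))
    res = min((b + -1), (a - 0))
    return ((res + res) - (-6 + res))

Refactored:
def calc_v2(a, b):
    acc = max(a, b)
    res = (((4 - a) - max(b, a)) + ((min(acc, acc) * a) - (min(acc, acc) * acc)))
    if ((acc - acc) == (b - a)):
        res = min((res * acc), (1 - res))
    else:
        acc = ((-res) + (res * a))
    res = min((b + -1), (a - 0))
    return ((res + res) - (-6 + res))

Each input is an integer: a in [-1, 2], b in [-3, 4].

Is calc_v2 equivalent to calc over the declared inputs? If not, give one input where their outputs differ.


This is a faithful refactor — local variable names differ; and min/max/abs usage differs; and arithmetic usage differs, but the computed results match everywhere.
Spot check at a=1, b=3 — calc: tmp=3, then res=-6, then ((tmp - tmp) == (b - a)) is false, then tmp=0, then res=1, then returns 7. calc_v2: acc=3, then res=-6, then ((acc - acc) == (b - a)) is false, then acc=0, then res=1, then returns 7. Both give 7.
Checked all 32 inputs in the declared domain: the outputs agree on every one.
verdict: equivalent


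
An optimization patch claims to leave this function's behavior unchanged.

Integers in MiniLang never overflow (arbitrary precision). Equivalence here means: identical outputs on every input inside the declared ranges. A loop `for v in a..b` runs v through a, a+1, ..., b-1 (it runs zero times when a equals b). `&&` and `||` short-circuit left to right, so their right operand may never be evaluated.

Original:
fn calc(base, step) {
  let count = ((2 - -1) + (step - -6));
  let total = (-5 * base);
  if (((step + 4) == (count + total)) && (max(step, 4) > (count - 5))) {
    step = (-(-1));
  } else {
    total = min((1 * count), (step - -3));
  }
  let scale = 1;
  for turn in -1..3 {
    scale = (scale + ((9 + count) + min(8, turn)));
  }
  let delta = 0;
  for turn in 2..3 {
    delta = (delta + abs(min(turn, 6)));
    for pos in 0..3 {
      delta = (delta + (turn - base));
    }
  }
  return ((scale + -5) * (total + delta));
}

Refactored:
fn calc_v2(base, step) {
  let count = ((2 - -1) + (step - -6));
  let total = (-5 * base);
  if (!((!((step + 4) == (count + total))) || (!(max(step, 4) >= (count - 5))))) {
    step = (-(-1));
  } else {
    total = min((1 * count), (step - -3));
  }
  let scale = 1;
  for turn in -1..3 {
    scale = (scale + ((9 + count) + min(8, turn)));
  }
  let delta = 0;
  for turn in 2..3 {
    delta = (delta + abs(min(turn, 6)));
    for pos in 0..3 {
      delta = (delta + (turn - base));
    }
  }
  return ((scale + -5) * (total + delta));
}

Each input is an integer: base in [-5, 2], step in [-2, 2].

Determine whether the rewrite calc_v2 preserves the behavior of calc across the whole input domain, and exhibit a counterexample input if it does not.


The rewrite breaks on base=1, step=0, where the results are 560 and 0.
calc: count becomes 9; next total becomes -5; next (((step + 4) == (count + total)) && (max(step, 4) > (count - 5))) evaluates to false; next total becomes 3; next scale becomes 1; next at turn=-1:; next scale becomes 18; next at turn=0:; next scale becomes 36; next at turn=1:; next scale becomes 55; next at turn=2:; next scale becomes 75; next delta becomes 0; next at turn=2:; next delta becomes 2; next at pos=0:; next delta becomes 3; next at pos=1:; next delta becomes 4; next at pos=2:; next delta becomes 5; next final value 560
calc_v2: count becomes 9; next total becomes -5; next (!((!((step + 4) == (count + total))) || (!(max(step, 4) >= (count - 5))))) evaluates to true; next step becomes 1; next scale becomes 1; next at turn=-1:; next scale becomes 18; next at turn=0:; next scale becomes 36; next at turn=1:; next scale becomes 55; next at turn=2:; next scale becomes 75; next delta becomes 0; next at turn=2:; next delta becomes 2; next at pos=0:; next delta becomes 3; next at pos=1:; next delta becomes 4; next at pos=2:; next delta becomes 5; next final value 0
verdict: not equivalent; witness: base=1, step=0


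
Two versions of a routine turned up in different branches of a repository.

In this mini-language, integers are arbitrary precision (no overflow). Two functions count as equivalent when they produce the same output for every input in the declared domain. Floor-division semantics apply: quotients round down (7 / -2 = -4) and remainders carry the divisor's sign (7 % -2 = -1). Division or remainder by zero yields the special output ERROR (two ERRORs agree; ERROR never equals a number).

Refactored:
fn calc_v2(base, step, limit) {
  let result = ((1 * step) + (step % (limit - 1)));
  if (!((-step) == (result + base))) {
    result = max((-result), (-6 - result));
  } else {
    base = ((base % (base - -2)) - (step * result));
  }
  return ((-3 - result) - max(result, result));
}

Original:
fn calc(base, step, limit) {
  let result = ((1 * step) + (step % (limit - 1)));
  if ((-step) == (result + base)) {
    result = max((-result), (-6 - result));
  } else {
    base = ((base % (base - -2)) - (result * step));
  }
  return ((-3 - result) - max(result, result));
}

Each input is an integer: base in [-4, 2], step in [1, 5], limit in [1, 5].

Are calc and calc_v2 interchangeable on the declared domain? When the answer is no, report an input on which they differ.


On input base=-4, step=1, limit=2, calc returns -5 while calc_v2 returns -1.
verdict: not equivalent; witness: base=-4, step=1, limit=2


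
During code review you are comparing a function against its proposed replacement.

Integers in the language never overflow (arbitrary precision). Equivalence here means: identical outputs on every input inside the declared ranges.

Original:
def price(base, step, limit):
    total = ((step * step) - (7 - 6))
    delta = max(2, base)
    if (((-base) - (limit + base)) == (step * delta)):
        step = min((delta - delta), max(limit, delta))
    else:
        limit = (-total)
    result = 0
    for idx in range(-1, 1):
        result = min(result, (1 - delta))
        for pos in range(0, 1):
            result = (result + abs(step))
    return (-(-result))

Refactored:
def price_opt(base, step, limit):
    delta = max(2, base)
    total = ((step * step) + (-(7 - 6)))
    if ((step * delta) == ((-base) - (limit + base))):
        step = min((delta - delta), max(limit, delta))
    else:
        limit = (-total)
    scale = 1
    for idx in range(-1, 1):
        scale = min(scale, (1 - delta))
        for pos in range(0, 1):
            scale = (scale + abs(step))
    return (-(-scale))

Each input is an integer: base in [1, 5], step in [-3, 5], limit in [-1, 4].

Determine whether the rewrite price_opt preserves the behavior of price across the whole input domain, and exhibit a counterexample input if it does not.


Equivalent. The edit looks behavioral (`0` became `1`), but over these ranges it never changes the outcome.
Across all 270 domain points the two functions coincide.
Tracing base=4, step=5, limit=4: price: total = 24; delta = 4; (((-base) - (limit + base)) == (step * delta)) -> false; limit = -24; result = 0; [idx=-1]; result = -3; [pos=0]; result = 2; [idx=0]; result = -3; [pos=0]; result = 2; return 2 | price_opt: delta = 4; total = 24; ((step * delta) == ((-base) - (limit + base))) -> false; limit = -24; scale = 1; [idx=-1]; scale = -3; [pos=0]; scale = 2; [idx=0]; scale = -3; [pos=0]; scale = 2; return 2 — matching result 2.
verdict: equivalent
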